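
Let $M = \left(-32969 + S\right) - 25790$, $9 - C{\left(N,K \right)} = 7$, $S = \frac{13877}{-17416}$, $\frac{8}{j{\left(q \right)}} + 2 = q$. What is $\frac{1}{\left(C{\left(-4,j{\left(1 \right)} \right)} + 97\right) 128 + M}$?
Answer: $- \frac{17416}{802665069} \approx -2.1698 \cdot 10^{-5}$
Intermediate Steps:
$j{\left(q \right)} = \frac{8}{-2 + q}$
$S = - \frac{13877}{17416}$ ($S = 13877 \left(- \frac{1}{17416}\right) = - \frac{13877}{17416} \approx -0.7968$)
$C{\left(N,K \right)} = 2$ ($C{\left(N,K \right)} = 9 - 7 = 2$)
$M = - \frac{1023360621}{17416}$ ($M = \left(-32969 - \frac{13877}{17416}\right) - 25790 = - \frac{574201981}{17416} - 25790 = - \frac{1023360621}{17416} \approx -58760.0$)
$\frac{1}{\left(C{\left(-4,j{\left(1 \right)} \right)} + 97\right) 128 + M} = \frac{1}{\left(2 + 97\right) 128 - \frac{1023360621}{17416}} = \frac{1}{99 \cdot 128 - \frac{1023360621}{17416}} = \frac{1}{12672 - \frac{1023360621}{17416}} = \frac{1}{- \frac{802665069}{17416}} = - \frac{17416}{802665069}$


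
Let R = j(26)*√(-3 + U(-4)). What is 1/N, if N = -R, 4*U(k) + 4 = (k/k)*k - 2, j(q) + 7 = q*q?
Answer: I*√22/7359 ≈ 0.00063737*I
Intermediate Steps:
j(q) = -7 + q² (j(q) = -7 + q*q = -7 + q²)
U(k) = -3/2 + k/4 (U(k) = -1 + ((k/k)*k - 2)/4 = -1 + (1*k - 2)/4 = -1 + (k - 2)/4 = -1 + (-2 + k)/4 = -1 + (-½ + k/4) = -3/2 + k/4)
R = 669*I*√22/2 (R = (-7 + 26²)*√(-3 + (-3/2 + (¼)*(-4))) = (-7 + 676)*√(-3 + (-3/2 - 1)) = 669*√(-3 - 5/2) = 669*√(-11/2) = 669*(I*√22/2) = 669*I*√22/2 ≈ 1568.9*I)
N = -669*I*√22/2 ≈ -1568.9*I
1/N = 1/(-669*I*√22/2) = I*√22/7359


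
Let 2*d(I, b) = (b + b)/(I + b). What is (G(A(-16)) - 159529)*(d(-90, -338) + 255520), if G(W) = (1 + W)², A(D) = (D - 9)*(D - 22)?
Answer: 20365340139764/107 ≈ 1.9033e+11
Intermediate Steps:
A(D) = (-22 + D)*(-9 + D) (A(D) = (-9 + D)*(-22 + D) = (-22 + D)*(-9 + D))
d(I, b) = b/(I + b) (d(I, b) = ((b + b)/(I + b))/2 = ((2*b)/(I + b))/2 = (2*b/(I + b))/2 = b/(I + b))
(G(A(-16)) - 159529)*(d(-90, -338) + 255520) = ((1 + (198 + (-16)² - 31*(-16)))² - 159529)*(-338/(-90 - 338) + 255520) = ((1 + (198 + 256 + 496))² - 159529)*(-338/(-428) + 255520) = ((1 + 950)² - 159529)*(-338*(-1/428) + 255520) = (951² - 159529)*(169/214 + 255520) = (904401 - 159529)*(54681449/214) = 744872*(54681449/214) = 20365340139764/107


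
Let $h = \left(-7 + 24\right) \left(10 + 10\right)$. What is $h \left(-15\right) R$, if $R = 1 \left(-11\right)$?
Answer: $56100$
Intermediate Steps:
$R = -11$
$h = 340$ ($h = 17 \cdot 20 = 340$)
$h \left(-15\right) R = 340 \left(-15\right) \left(-11\right) = \left(-5100\right) \left(-11\right) = 56100$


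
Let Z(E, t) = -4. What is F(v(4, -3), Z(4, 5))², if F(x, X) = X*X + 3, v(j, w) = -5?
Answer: 361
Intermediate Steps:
F(x, X) = 3 + X² (F(x, X) = X² + 3 = 3 + X²)
F(v(4, -3), Z(4, 5))² = (3 + (-4)²)² = (3 + 16)² = 19² = 361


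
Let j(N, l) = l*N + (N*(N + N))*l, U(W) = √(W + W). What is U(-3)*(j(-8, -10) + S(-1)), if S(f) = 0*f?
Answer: -1200*I*√6 ≈ -2939.4*I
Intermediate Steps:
S(f) = 0
U(W) = √2*√W (U(W) = √(2*W) = √2*√W)
j(N, l) = N*l + 2*l*N² (j(N, l) = N*l + (N*(2*N))*l = N*l + (2*N²)*l = N*l + 2*l*N²)
U(-3)*(j(-8, -10) + S(-1)) = (√2*√(-3))*(-8*(-10)*(1 + 2*(-8)) + 0) = (√2*(I*√3))*(-8*(-10)*(1 - 16) + 0) = (I*√6)*(-8*(-10)*(-15) + 0) = (I*√6)*(-1200 + 0) = (I*√6)*(-1200) = -1200*I*√6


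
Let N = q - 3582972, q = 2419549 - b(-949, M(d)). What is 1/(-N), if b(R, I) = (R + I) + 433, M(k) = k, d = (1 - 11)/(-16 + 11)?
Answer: 1/1162909 ≈ 8.5991e-7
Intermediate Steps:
d = 2 (d = -10/(-5) = -10*(-⅕) = 2)
b(R, I) = 433 + I + R (b(R, I) = (I + R) + 433 = 433 + I + R)
q = 2420063 (q = 2419549 - (433 + 2 - 949) = 2419549 - 1*(-514) = 2419549 + 514 = 2420063)
N = -1162909 (N = 2420063 - 3582972 = -1162909)
1/(-N) = 1/(-1*(-1162909)) = 1/1162909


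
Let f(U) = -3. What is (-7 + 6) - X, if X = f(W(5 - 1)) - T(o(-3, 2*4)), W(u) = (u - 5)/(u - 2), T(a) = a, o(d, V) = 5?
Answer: 7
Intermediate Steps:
W(u) = (-5 + u)/(-2 + u)
X = -8 (X = -3 - 1*5 = -3 - 5 = -8)
(-7 + 6) - X = (-7 + 6) - 1*(-8) = -1 + 8 = 7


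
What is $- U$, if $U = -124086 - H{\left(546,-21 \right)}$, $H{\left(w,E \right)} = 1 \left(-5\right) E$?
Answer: $124191$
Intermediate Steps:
$H{\left(w,E \right)} = - 5 E$
$U = -124191$ ($U = -124086 - \left(-5\right) \left(-21\right) = -124086 - 105 = -124191$)
$- U = \left(-1\right) \left(-124191\right) = 124191$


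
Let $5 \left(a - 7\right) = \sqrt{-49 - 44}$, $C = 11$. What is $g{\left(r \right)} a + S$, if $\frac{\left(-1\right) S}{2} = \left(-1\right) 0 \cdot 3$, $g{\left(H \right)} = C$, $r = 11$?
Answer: $77 + \frac{11 i \sqrt{93}}{5} \approx 77.0 + 21.216 i$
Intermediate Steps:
$g{\left(H \right)} = 11$
$a = 7 + \frac{i \sqrt{93}}{5}$ ($a = 7 + \frac{\sqrt{-49 - 44}}{5} = 7 + \frac{\sqrt{-93}}{5} = 7 + \frac{i \sqrt{93}}{5} \approx 7.0 + 1.9287 i$)
$S = 0$ ($S = - 2 \left(-1\right) 0 \cdot 3 = - 2 \cdot 0 \cdot 3 = \left(-2\right) 0 = 0$)
$g{\left(r \right)} a + S = 11 \left(7 + \frac{i \sqrt{93}}{5}\right) + 0 = \left(77 + \frac{11 i \sqrt{93}}{5}\right) + 0 = 77 + \frac{11 i \sqrt{93}}{5}$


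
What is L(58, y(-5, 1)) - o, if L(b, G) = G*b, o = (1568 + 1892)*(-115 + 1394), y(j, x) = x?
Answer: -4425282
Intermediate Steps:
o = 4425340 (o = 3460*1279 = 4425340)
L(58, y(-5, 1)) - o = 1*58 - 1*4425340 = 58 - 4425340 = -4425282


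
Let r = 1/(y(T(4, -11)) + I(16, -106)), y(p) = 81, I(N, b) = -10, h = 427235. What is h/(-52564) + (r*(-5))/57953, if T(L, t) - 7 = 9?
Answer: -103407547625/12722537996 ≈ -8.1279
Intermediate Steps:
T(L, t) = 16 (T(L, t) = 7 + 9 = 16)
r = 1/71 (r = 1/(81 - 10) = 1/71 ≈ 0.014085)
h/(-52564) + (r*(-5))/57953 = 427235/(-52564) + ((1/71)*(-5))/57953 = 427235*(-1/52564) - 5/71*1/57953 = -427235/52564 - 5/4114663 = -103407547625/12722537996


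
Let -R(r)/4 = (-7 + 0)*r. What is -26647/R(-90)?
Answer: 26647/2520 ≈ 10.574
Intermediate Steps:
R(r) = 28*r (R(r) = -4*(-7 + 0)*r = -(-28)*r = 28*r)
-26647/R(-90) = -26647/(28*(-90)) = -26647/(-2520) = -26647*(-1/2520) = 26647/2520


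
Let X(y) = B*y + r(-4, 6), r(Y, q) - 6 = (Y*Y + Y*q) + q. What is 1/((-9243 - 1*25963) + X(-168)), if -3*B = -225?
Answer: -1/47802 ≈ -2.0920e-5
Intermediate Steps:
B = 75 (B = -1/3*(-225) = 75)
r(Y, q) = 6 + q + Y**2 + Y*q (r(Y, q) = 6 + ((Y*Y + Y*q) + q) = 6 + ((Y**2 + Y*q) + q) = 6 + (q + Y**2 + Y*q) = 6 + q + Y**2 + Y*q)
X(y) = 4 + 75*y (X(y) = 75*y + (6 + 6 + (-4)**2 - 4*6) = 75*y + (6 + 6 + 16 - 24) = 75*y + 4 = 4 + 75*y)
1/((-9243 - 1*25963) + X(-168)) = 1/((-9243 - 1*25963) + (4 + 75*(-168))) = 1/((-9243 - 25963) + (4 - 12600)) = 1/(-35206 - 12596) = 1/(-47802) = -1/47802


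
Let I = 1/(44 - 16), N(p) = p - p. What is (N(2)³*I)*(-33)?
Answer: 0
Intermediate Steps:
N(p) = 0
I = 1/28 ≈ 0.035714
(N(2)³*I)*(-33) = (0³*(1/28))*(-33) = (0*(1/28))*(-33) = 0*(-33) = 0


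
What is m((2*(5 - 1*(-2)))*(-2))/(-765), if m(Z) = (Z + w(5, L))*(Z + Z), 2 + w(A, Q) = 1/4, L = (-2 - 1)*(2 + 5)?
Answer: -98/45 ≈ -2.1778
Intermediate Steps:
L = -21 (L = -3*7 = -21)
w(A, Q) = -7/4 (w(A, Q) = -2 + 1/4 = -2 + ¼ = -7/4)
m(Z) = 2*Z*(-7/4 + Z) (m(Z) = (Z - 7/4)*(Z + Z) = (-7/4 + Z)*(2*Z) = 2*Z*(-7/4 + Z))
m((2*(5 - 1*(-2)))*(-2))/(-765) = (((2*(5 - 1*(-2)))*(-2))*(-7 + 4*((2*(5 - 1*(-2)))*(-2)))/2)/(-765) = (((2*(5 + 2))*(-2))*(-7 + 4*((2*(5 + 2))*(-2)))/2)*(-1/765) = (((2*7)*(-2))*(-7 + 4*((2*7)*(-2)))/2)*(-1/765) = ((14*(-2))*(-7 + 4*(14*(-2)))/2)*(-1/765) = ((½)*(-28)*(-7 + 4*(-28)))*(-1/765) = ((½)*(-28)*(-7 - 112))*(-1/765) = ((½)*(-28)*(-119))*(-1/765) = 1666*(-1/765) = -98/45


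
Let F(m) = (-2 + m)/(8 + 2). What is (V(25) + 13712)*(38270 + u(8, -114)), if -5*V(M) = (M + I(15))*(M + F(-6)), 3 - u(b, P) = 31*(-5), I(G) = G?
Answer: 2597425376/5 ≈ 5.1948e+8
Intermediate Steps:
F(m) = -⅕ + m/10 (F(m) = (-2 + m)/10 = (-2 + m)*(⅒) = -⅕ + m/10)
u(b, P) = 158 (u(b, P) = 3 - 31*(-5) = 3 - 1*(-155) = 3 + 155 = 158)
V(M) = -(15 + M)*(-⅘ + M)/5 (V(M) = -(M + 15)*(M + (-⅕ + (⅒)*(-6)))/5 = -(15 + M)*(M + (-⅕ - ⅗))/5 = -(15 + M)*(M - ⅘)/5 = -(15 + M)*(-⅘ + M)/5)
(V(25) + 13712)*(38270 + u(8, -114)) = ((12/5 - 71/25*25 - ⅕*25²) + 13712)*(38270 + 158) = ((12/5 - 71 - ⅕*625) + 13712)*38428 = ((12/5 - 71 - 125) + 13712)*38428 = (-968/5 + 13712)*38428 = (67592/5)*38428 = 2597425376/5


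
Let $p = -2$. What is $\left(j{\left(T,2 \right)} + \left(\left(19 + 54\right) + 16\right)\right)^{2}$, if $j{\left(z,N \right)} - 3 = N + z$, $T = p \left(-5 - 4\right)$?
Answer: $12544$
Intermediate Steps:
$T = 18$ ($T = - 2 \left(-5 - 4\right) = \left(-2\right) \left(-9\right) = 18$)
$j{\left(z,N \right)} = 3 + N + z$ ($j{\left(z,N \right)} = 3 + \left(N + z\right) = 3 + N + z$)
$\left(j{\left(T,2 \right)} + \left(\left(19 + 54\right) + 16\right)\right)^{2} = \left(\left(3 + 2 + 18\right) + \left(\left(19 + 54\right) + 16\right)\right)^{2} = \left(23 + \left(73 + 16\right)\right)^{2} = \left(23 + 89\right)^{2} = 112^{2} = 12544$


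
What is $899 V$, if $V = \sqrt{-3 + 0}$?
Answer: $899 i \sqrt{3} \approx 1557.1 i$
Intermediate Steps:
$V = i \sqrt{3}$ ($V = \sqrt{-3} = i \sqrt{3} \approx 1.732 i$)
$899 V = 899 i \sqrt{3}$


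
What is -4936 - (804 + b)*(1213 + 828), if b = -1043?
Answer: 482863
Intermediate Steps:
-4936 - (804 + b)*(1213 + 828) = -4936 - (804 - 1043)*(1213 + 828) = -4936 - (-239)*2041 = -4936 - 1*(-487799) = -4936 + 487799 = 482863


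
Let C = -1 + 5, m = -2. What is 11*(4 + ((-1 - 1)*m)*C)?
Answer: 220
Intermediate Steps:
C = 4
11*(4 + ((-1 - 1)*m)*C) = 11*(4 + ((-1 - 1)*(-2))*4) = 11*(4 - 2*(-2)*4) = 11*(4 + 4*4) = 11*(4 + 16) = 11*20 = 220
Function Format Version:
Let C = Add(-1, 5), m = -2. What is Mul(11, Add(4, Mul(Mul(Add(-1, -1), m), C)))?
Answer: 220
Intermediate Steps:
C = 4
Mul(11, Add(4, Mul(Mul(Add(-1, -1), m), C))) = Mul(11, Add(4, Mul(Mul(Add(-1, -1), -2), 4))) = Mul(11, Add(4, Mul(Mul(-2, -2), 4))) = Mul(11, Add(4, Mul(4, 4))) = Mul(11, Add(4, 16)) = Mul(11, 20) = 220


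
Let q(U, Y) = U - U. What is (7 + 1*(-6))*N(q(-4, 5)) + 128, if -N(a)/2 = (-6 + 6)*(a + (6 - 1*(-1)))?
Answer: 128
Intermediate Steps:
q(U, Y) = 0
N(a) = 0 (N(a) = -2*(-6 + 6)*(a + (6 - 1*(-1))) = -0*(a + (6 + 1)) = -0*(a + 7) = -0*(7 + a) = -2*0 = 0)
(7 + 1*(-6))*N(q(-4, 5)) + 128 = (7 + 1*(-6))*0 + 128 = (7 - 6)*0 + 128 = 1*0 + 128 = 0 + 128 = 128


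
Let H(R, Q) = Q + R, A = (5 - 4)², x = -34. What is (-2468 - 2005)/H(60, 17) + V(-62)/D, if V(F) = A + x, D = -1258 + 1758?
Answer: -319863/5500 ≈ -58.157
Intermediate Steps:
D = 500
A = 1 (A = 1² = 1)
V(F) = -33 (V(F) = 1 - 34 = -33)
(-2468 - 2005)/H(60, 17) + V(-62)/D = (-2468 - 2005)/(17 + 60) - 33/500 = -4473/77 - 33*1/500 = -4473*1/77 - 33/500 = -639/11 - 33/500 = -319863/5500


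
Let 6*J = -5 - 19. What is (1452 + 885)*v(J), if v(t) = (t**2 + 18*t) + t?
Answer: -140220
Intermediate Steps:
J = -4 (J = (-5 - 19)/6 = (1/6)*(-24) = -4)
v(t) = t**2 + 19*t
(1452 + 885)*v(J) = (1452 + 885)*(-4*(19 - 4)) = 2337*(-4*15) = 2337*(-60) = -140220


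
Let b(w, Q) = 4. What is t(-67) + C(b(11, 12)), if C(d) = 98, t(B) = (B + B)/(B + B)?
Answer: 99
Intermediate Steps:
t(B) = 1 (t(B) = (2*B)/((2*B)) = (2*B)*(1/(2*B)) = 1)
t(-67) + C(b(11, 12)) = 1 + 98 = 99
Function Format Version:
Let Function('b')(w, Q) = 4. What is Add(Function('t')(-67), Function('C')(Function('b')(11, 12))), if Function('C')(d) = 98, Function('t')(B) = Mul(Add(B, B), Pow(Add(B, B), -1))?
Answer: 99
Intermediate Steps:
Function('t')(B) = 1 (Function('t')(B) = Mul(Mul(2, B), Pow(Mul(2, B), -1)) = Mul(Mul(2, B), Mul(Rational(1, 2), Pow(B, -1))) = 1)
Add(Function('t')(-67), Function('C')(Function('b')(11, 12))) = Add(1, 98) = 99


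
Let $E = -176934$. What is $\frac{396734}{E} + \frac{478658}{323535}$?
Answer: $- \frac{2425914451}{3180241205} \approx -0.76281$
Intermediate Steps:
$\frac{396734}{E} + \frac{478658}{323535} = \frac{396734}{-176934} + \frac{478658}{323535} = 396734 \left(- \frac{1}{176934}\right) + 478658 \cdot \frac{1}{323535} = - \frac{198367}{88467} + \frac{478658}{323535} = - \frac{2425914451}{3180241205}$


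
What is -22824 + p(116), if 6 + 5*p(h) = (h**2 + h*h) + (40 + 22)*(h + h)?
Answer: -14566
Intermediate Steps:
p(h) = -6/5 + 2*h**2/5 + 124*h/5 (p(h) = -6/5 + ((h**2 + h*h) + (40 + 22)*(h + h))/5 = -6/5 + ((h**2 + h**2) + 62*(2*h))/5 = -6/5 + (2*h**2 + 124*h)/5 = -6/5 + (2*h**2/5 + 124*h/5) = -6/5 + 2*h**2/5 + 124*h/5)
-22824 + p(116) = -22824 + (-6/5 + (2/5)*116**2 + (124/5)*116) = -22824 + (-6/5 + (2/5)*13456 + 14384/5) = -22824 + (-6/5 + 26912/5 + 14384/5) = -22824 + 8258 = -14566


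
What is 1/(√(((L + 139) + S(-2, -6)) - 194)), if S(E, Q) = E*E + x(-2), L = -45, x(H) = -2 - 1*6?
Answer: -I*√26/52 ≈ -0.098058*I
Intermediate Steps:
x(H) = -8 (x(H) = -2 - 6 = -8)
S(E, Q) = -8 + E² (S(E, Q) = E*E - 8 = E² - 8 = -8 + E²)
1/(√(((L + 139) + S(-2, -6)) - 194)) = 1/(√(((-45 + 139) + (-8 + (-2)²)) - 194)) = 1/(√((94 + (-8 + 4)) - 194)) = 1/(√((94 - 4) - 194)) = 1/(√(90 - 194)) = 1/(√(-104)) = 1/(2*I*√26) = -I*√26/52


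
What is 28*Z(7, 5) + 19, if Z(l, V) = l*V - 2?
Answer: 943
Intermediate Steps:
Z(l, V) = -2 + V*l (Z(l, V) = V*l - 2 = -2 + V*l)
28*Z(7, 5) + 19 = 28*(-2 + 5*7) + 19 = 28*(-2 + 35) + 19 = 28*33 + 19 = 924 + 19 = 943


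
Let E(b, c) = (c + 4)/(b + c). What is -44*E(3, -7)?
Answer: -33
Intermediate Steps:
E(b, c) = (4 + c)/(b + c)
-44*E(3, -7) = -44*(4 - 7)/(3 - 7) = -44*(-3)/(-4) = -(-11)*(-3) = -44*¾ = -33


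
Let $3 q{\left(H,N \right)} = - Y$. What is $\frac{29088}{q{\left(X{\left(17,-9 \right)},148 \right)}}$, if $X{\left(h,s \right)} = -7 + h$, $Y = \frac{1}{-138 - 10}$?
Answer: $12915072$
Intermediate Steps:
$Y = - \frac{1}{148}$ ($Y = \frac{1}{-148} = - \frac{1}{148} \approx -0.0067568$)
$q{\left(H,N \right)} = \frac{1}{444}$ ($q{\left(H,N \right)} = \frac{\left(-1\right) \left(- \frac{1}{148}\right)}{3} = \frac{1}{3} \cdot \frac{1}{148} = \frac{1}{444}$)
$\frac{29088}{q{\left(X{\left(17,-9 \right)},148 \right)}} = 29088 \frac{1}{\frac{1}{444}} = 29088 \cdot 444 = 12915072$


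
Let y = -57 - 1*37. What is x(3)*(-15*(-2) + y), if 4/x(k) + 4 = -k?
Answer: 256/7 ≈ 36.571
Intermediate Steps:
x(k) = 4/(-4 - k)
y = -94 (y = -57 - 37 = -94)
x(3)*(-15*(-2) + y) = (-4/(4 + 3))*(-15*(-2) - 94) = (-4/7)*(30 - 94) = -4*⅐*(-64) = -4/7*(-64) = 256/7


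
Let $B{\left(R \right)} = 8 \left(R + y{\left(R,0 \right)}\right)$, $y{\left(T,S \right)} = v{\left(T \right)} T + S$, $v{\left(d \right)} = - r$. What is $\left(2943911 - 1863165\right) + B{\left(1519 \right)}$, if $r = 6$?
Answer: $1019986$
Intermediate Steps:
$v{\left(d \right)} = -6$ ($v{\left(d \right)} = \left(-1\right) 6 = -6$)
$y{\left(T,S \right)} = S - 6 T$ ($y{\left(T,S \right)} = - 6 T + S = S - 6 T$)
$B{\left(R \right)} = - 40 R$ ($B{\left(R \right)} = 8 \left(R + \left(0 - 6 R\right)\right) = 8 \left(R - 6 R\right) = 8 \left(- 5 R\right) = - 40 R$)
$\left(2943911 - 1863165\right) + B{\left(1519 \right)} = \left(2943911 - 1863165\right) - 60760 = 1080746 - 60760 = 1019986$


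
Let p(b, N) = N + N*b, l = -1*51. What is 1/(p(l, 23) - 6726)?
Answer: -1/7876 ≈ -0.00012697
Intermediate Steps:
l = -51
1/(p(l, 23) - 6726) = 1/(23*(1 - 51) - 6726) = 1/(23*(-50) - 6726) = 1/(-1150 - 6726) = 1/(-7876) = -1/7876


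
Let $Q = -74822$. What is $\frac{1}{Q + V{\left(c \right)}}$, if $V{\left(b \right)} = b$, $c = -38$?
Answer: $- \frac{1}{74860} \approx -1.3358 \cdot 10^{-5}$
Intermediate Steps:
$\frac{1}{Q + V{\left(c \right)}} = \frac{1}{-74822 - 38} = \frac{1}{-74860} = - \frac{1}{74860}$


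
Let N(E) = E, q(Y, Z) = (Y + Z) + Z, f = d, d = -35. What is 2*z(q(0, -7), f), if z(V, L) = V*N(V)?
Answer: 392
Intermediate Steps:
f = -35
q(Y, Z) = Y + 2*Z
z(V, L) = V**2 (z(V, L) = V*V = V**2)
2*z(q(0, -7), f) = 2*(0 + 2*(-7))**2 = 2*(0 - 14)**2 = 2*(-14)**2 = 2*196 = 392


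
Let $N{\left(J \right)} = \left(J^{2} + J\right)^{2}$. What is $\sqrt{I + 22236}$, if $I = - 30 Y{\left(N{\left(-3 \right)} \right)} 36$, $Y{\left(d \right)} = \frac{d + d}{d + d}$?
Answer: $2 \sqrt{5289} \approx 145.45$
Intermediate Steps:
$N{\left(J \right)} = \left(J + J^{2}\right)^{2}$
$Y{\left(d \right)} = 1$ ($Y{\left(d \right)} = \frac{2 d}{2 d} = 2 d \frac{1}{2 d} = 1$)
$I = -1080$ ($I = \left(-30\right) 1 \cdot 36 = \left(-30\right) 36 = -1080$)
$\sqrt{I + 22236} = \sqrt{-1080 + 22236} = \sqrt{21156} = 2 \sqrt{5289}$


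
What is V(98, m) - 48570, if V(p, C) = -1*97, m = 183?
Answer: -48667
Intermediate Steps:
V(p, C) = -97
V(98, m) - 48570 = -97 - 48570 = -48667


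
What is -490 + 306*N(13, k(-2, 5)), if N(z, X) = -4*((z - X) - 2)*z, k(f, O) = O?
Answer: -95962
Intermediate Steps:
N(z, X) = -4*z*(-2 + z - X) (N(z, X) = -4*(-2 + z - X)*z = -4*z*(-2 + z - X))
-490 + 306*N(13, k(-2, 5)) = -490 + 306*(4*13*(2 + 5 - 1*13)) = -490 + 306*(4*13*(2 + 5 - 13)) = -490 + 306*(4*13*(-6)) = -490 + 306*(-312) = -490 - 95472 = -95962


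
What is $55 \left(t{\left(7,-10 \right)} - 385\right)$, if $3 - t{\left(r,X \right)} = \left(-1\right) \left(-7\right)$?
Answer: $-21395$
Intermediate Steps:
$t{\left(r,X \right)} = -4$ ($t{\left(r,X \right)} = 3 - \left(-1\right) \left(-7\right) = 3 - 7 = -4$)
$55 \left(t{\left(7,-10 \right)} - 385\right) = 55 \left(-4 - 385\right) = 55 \left(-389\right) = -21395$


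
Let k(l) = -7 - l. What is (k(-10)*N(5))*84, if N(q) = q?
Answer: 1260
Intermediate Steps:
(k(-10)*N(5))*84 = ((-7 - 1*(-10))*5)*84 = ((-7 + 10)*5)*84 = (3*5)*84 = 15*84 = 1260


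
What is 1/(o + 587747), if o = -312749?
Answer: 1/274998 ≈ 3.6364e-6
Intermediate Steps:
1/(o + 587747) = 1/(-312749 + 587747) = 1/274998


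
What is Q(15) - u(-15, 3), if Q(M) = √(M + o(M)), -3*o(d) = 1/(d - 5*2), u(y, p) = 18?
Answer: -18 + 4*√210/15 ≈ -14.136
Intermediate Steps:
o(d) = -1/(3*(-10 + d)) (o(d) = -1/(3*(d - 5*2)) = -1/(3*(d - 10)) = -1/(3*(-10 + d)))
Q(M) = √(M - 1/(-30 + 3*M))
Q(15) - u(-15, 3) = √3*√(-1/(-10 + 15) + 3*15)/3 - 1*18 = √3*√(-1/5 + 45)/3 - 18 = √3*√(-1*⅕ + 45)/3 - 18 = √3*√(-⅕ + 45)/3 - 18 = √3*√(224/5)/3 - 18 = √3*(4*√70/5)/3 - 18 = 4*√210/15 - 18 = -18 + 4*√210/15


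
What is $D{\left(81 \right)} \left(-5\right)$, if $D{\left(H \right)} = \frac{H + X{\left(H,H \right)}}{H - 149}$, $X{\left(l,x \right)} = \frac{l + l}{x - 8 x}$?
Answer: $\frac{2825}{476} \approx 5.9349$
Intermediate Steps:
$X{\left(l,x \right)} = - \frac{2 l}{7 x}$ ($X{\left(l,x \right)} = \frac{2 l}{\left(-7\right) x} = 2 l \left(- \frac{1}{7 x}\right) = - \frac{2 l}{7 x}$)
$D{\left(H \right)} = \frac{- \frac{2}{7} + H}{-149 + H}$ ($D{\left(H \right)} = \frac{H - \frac{2 H}{7 H}}{H - 149} = \frac{H - \frac{2}{7}}{-149 + H} = \frac{- \frac{2}{7} + H}{-149 + H}$)
$D{\left(81 \right)} \left(-5\right) = \frac{- \frac{2}{7} + 81}{-149 + 81} \left(-5\right) = \frac{1}{-68} \cdot \frac{565}{7} \left(-5\right) = \left(- \frac{1}{68}\right) \frac{565}{7} \left(-5\right) = \left(- \frac{565}{476}\right) \left(-5\right) = \frac{2825}{476}$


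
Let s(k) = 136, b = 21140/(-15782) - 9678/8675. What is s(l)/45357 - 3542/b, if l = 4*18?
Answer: 5498766933559639/3811435976868 ≈ 1442.7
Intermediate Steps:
l = 72
b = -168063848/68454425 (b = 21140*(-1/15782) - 9678*1/8675 = -10570/7891 - 9678/8675 = -168063848/68454425 ≈ -2.4551)
s(l)/45357 - 3542/b = 136/45357 - 3542/(-168063848/68454425) = 136*(1/45357) - 3542*(-68454425/168063848) = 136/45357 + 121232786675/84031924 = 5498766933559639/3811435976868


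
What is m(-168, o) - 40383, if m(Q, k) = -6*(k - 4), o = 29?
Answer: -40533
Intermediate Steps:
m(Q, k) = 24 - 6*k (m(Q, k) = -6*(-4 + k) = 24 - 6*k)
m(-168, o) - 40383 = (24 - 6*29) - 40383 = (24 - 174) - 40383 = -150 - 40383 = -40533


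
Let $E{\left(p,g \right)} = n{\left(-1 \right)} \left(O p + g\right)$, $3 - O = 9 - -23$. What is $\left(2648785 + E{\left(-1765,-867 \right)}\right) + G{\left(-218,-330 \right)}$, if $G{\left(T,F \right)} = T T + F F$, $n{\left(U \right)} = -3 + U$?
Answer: $2603937$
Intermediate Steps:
$O = -29$ ($O = 3 - \left(9 - -23\right) = 3 - \left(9 + 23\right) = 3 - 32 = -29$)
$E{\left(p,g \right)} = - 4 g + 116 p$ ($E{\left(p,g \right)} = \left(-3 - 1\right) \left(- 29 p + g\right) = - 4 \left(g - 29 p\right) = - 4 g + 116 p$)
$G{\left(T,F \right)} = F^{2} + T^{2}$ ($G{\left(T,F \right)} = T^{2} + F^{2} = F^{2} + T^{2}$)
$\left(2648785 + E{\left(-1765,-867 \right)}\right) + G{\left(-218,-330 \right)} = \left(2648785 + \left(\left(-4\right) \left(-867\right) + 116 \left(-1765\right)\right)\right) + \left(\left(-330\right)^{2} + \left(-218\right)^{2}\right) = \left(2648785 + \left(3468 - 204740\right)\right) + \left(108900 + 47524\right) = \left(2648785 - 201272\right) + 156424 = 2447513 + 156424 = 2603937$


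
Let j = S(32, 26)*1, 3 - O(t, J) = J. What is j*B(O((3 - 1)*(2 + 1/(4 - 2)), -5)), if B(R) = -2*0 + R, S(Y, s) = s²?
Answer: 5408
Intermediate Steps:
O(t, J) = 3 - J
B(R) = R (B(R) = 0 + R = R)
j = 676 (j = 26²*1 = 676*1 = 676)
j*B(O((3 - 1)*(2 + 1/(4 - 2)), -5)) = 676*(3 - 1*(-5)) = 676*(3 + 5) = 676*8 = 5408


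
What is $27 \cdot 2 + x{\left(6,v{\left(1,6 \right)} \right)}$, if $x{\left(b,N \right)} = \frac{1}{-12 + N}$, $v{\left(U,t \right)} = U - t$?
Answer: $\frac{917}{17} \approx 53.941$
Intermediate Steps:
$27 \cdot 2 + x{\left(6,v{\left(1,6 \right)} \right)} = 27 \cdot 2 + \frac{1}{-12 + \left(1 - 6\right)} = 54 + \frac{1}{-12 + \left(1 - 6\right)} = 54 + \frac{1}{-12 - 5} = 54 + \frac{1}{-17} = 54 - \frac{1}{17} = \frac{917}{17}$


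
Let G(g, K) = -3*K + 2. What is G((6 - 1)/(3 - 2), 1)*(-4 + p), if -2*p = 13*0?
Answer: 4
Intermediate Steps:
p = 0 (p = -13*0/2 = -1/2*0 = 0)
G(g, K) = 2 - 3*K
G((6 - 1)/(3 - 2), 1)*(-4 + p) = (2 - 3*1)*(-4 + 0) = (2 - 3)*(-4) = -1*(-4) = 4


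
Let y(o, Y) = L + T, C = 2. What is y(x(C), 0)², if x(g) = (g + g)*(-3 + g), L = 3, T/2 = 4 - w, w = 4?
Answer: 9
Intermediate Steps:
T = 0 (T = 2*(4 - 1*4) = 2*(4 - 4) = 2*0 = 0)
x(g) = 2*g*(-3 + g) (x(g) = (2*g)*(-3 + g) = 2*g*(-3 + g))
y(o, Y) = 3 (y(o, Y) = 3 + 0 = 3)
y(x(C), 0)² = 3² = 9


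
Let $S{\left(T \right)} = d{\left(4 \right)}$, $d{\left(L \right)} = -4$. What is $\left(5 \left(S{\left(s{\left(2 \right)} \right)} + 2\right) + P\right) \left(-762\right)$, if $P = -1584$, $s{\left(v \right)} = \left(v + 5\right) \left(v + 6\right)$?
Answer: $1214628$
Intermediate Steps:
$s{\left(v \right)} = \left(5 + v\right) \left(6 + v\right)$
$S{\left(T \right)} = -4$
$\left(5 \left(S{\left(s{\left(2 \right)} \right)} + 2\right) + P\right) \left(-762\right) = \left(5 \left(-4 + 2\right) - 1584\right) \left(-762\right) = \left(5 \left(-2\right) - 1584\right) \left(-762\right) = \left(-10 - 1584\right) \left(-762\right) = \left(-1594\right) \left(-762\right) = 1214628$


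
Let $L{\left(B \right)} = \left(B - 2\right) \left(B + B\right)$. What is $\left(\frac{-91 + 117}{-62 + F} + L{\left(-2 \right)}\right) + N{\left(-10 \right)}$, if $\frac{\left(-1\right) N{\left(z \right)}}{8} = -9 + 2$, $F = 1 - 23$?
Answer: $\frac{3011}{42} \approx 71.69$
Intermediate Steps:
$L{\left(B \right)} = 2 B \left(-2 + B\right)$ ($L{\left(B \right)} = \left(-2 + B\right) 2 B = 2 B \left(-2 + B\right)$)
$F = -22$
$N{\left(z \right)} = 56$ ($N{\left(z \right)} = - 8 \left(-9 + 2\right) = \left(-8\right) \left(-7\right) = 56$)
$\left(\frac{-91 + 117}{-62 + F} + L{\left(-2 \right)}\right) + N{\left(-10 \right)} = \left(\frac{-91 + 117}{-62 - 22} + 2 \left(-2\right) \left(-2 - 2\right)\right) + 56 = \left(\frac{26}{-84} + 2 \left(-2\right) \left(-4\right)\right) + 56 = \left(26 \left(- \frac{1}{84}\right) + 16\right) + 56 = \left(- \frac{13}{42} + 16\right) + 56 = \frac{659}{42} + 56 = \frac{3011}{42}$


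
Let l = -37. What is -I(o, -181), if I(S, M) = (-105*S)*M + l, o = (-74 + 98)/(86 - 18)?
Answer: -113401/17 ≈ -6670.6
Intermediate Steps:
o = 6/17 (o = 24/68 = 24*(1/68) = 6/17 ≈ 0.35294)
I(S, M) = -37 - 105*M*S (I(S, M) = (-105*S)*M - 37 = -105*M*S - 37 = -37 - 105*M*S)
-I(o, -181) = -(-37 - 105*(-181)*6/17) = -(-37 + 114030/17) = -1*113401/17 = -113401/17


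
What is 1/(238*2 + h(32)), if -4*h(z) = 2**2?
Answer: 1/475 ≈ 0.0021053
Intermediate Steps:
h(z) = -1 (h(z) = -1/4*2**2 = -1/4*4 = -1)
1/(238*2 + h(32)) = 1/(238*2 - 1) = 1/(476 - 1) = 1/475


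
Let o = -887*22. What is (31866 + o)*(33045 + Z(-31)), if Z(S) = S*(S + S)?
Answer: 431912384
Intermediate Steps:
o = -19514
Z(S) = 2*S**2 (Z(S) = S*(2*S) = 2*S**2)
(31866 + o)*(33045 + Z(-31)) = (31866 - 19514)*(33045 + 2*(-31)**2) = 12352*(33045 + 2*961) = 12352*(33045 + 1922) = 12352*34967 = 431912384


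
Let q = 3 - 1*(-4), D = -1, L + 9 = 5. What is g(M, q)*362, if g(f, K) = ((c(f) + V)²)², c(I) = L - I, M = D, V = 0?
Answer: 29322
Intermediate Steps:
L = -4 (L = -9 + 5 = -4)
M = -1
c(I) = -4 - I
q = 7 (q = 3 + 4 = 7)
g(f, K) = (-4 - f)⁴ (g(f, K) = (((-4 - f) + 0)²)² = ((-4 - f)²)² = (-4 - f)⁴)
g(M, q)*362 = (4 - 1)⁴*362 = 3⁴*362 = 81*362 = 29322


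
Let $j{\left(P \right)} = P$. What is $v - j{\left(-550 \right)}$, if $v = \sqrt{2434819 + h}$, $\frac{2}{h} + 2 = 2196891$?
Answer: $550 + \frac{\sqrt{11751218748564652677}}{2196889} \approx 2110.4$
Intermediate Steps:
$h = \frac{2}{2196889}$ ($h = \frac{2}{-2 + 2196891} = \frac{2}{2196889} \approx 9.1038 \cdot 10^{-7}$)
$v = \frac{\sqrt{11751218748564652677}}{2196889}$ ($v = \sqrt{2434819 + \frac{2}{2196889}} = \sqrt{\frac{5349027078093}{2196889}} = \frac{\sqrt{11751218748564652677}}{2196889} \approx 1560.4$)
$v - j{\left(-550 \right)} = \frac{\sqrt{11751218748564652677}}{2196889} - -550 = \frac{\sqrt{11751218748564652677}}{2196889} + 550 = 550 + \frac{\sqrt{11751218748564652677}}{2196889}$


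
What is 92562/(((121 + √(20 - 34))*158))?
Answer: 1866667/385915 - 15427*I*√14/385915 ≈ 4.837 - 0.14957*I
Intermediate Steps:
92562/(((121 + √(20 - 34))*158)) = 92562/(((121 + √(-14))*158)) = 92562/(((121 + I*√14)*158)) = 92562/(19118 + 158*I*√14)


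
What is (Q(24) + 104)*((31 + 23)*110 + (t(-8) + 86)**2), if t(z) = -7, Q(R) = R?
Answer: 1559168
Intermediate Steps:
(Q(24) + 104)*((31 + 23)*110 + (t(-8) + 86)**2) = (24 + 104)*((31 + 23)*110 + (-7 + 86)**2) = 128*(54*110 + 79**2) = 128*(5940 + 6241) = 128*12181 = 1559168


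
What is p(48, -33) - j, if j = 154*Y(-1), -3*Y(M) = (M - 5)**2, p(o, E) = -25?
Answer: 1823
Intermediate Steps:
Y(M) = -(-5 + M)**2/3 (Y(M) = -(M - 5)**2/3 = -(-5 + M)**2/3)
j = -1848 (j = 154*(-(-5 - 1)**2/3) = 154*(-1/3*(-6)**2) = 154*(-1/3*36) = 154*(-12) = -1848)
p(48, -33) - j = -25 - 1*(-1848) = -25 + 1848 = 1823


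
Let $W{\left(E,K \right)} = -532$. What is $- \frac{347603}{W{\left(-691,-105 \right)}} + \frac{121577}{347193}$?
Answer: $\frac{17250001049}{26386668} \approx 653.74$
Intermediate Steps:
$- \frac{347603}{W{\left(-691,-105 \right)}} + \frac{121577}{347193} = - \frac{347603}{-532} + \frac{121577}{347193} = \left(-347603\right) \left(- \frac{1}{532}\right) + 121577 \cdot \frac{1}{347193} = \frac{347603}{532} + \frac{121577}{347193} = \frac{17250001049}{26386668}$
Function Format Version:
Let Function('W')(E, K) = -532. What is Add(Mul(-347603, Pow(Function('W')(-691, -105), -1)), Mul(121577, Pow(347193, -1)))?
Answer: Rational(17250001049, 26386668) ≈ 653.74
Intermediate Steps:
Add(Mul(-347603, Pow(Function('W')(-691, -105), -1)), Mul(121577, Pow(347193, -1))) = Add(Mul(-347603, Pow(-532, -1)), Mul(121577, Pow(347193, -1))) = Add(Mul(-347603, Rational(-1, 532)), Mul(121577, Rational(1, 347193))) = Add(Rational(347603, 532), Rational(121577, 347193)) = Rational(17250001049, 26386668)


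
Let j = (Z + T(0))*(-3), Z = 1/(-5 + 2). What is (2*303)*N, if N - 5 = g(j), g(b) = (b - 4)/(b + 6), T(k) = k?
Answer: 19392/7 ≈ 2770.3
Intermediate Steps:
Z = -1/3 (Z = 1/(-3) = -1/3 ≈ -0.33333)
j = 1 (j = (-1/3 + 0)*(-3) = -1/3*(-3) = 1)
g(b) = (-4 + b)/(6 + b)
N = 32/7 (N = 5 + (-4 + 1)/(6 + 1) = 5 - 3/7 = 32/7 ≈ 4.5714)
(2*303)*N = (2*303)*(32/7) = 606*(32/7) = 19392/7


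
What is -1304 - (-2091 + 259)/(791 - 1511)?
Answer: -117589/90 ≈ -1306.5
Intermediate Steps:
-1304 - (-2091 + 259)/(791 - 1511) = -1304 - (-1832)/(-720) = -1304 - (-1832)*(-1)/720 = -1304 - 1*229/90 = -1304 - 229/90 = -117589/90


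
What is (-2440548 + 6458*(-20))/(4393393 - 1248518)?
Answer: -2569708/3144875 ≈ -0.81711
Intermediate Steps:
(-2440548 + 6458*(-20))/(4393393 - 1248518) = (-2440548 - 129160)/3144875 = -2569708*1/3144875 = -2569708/3144875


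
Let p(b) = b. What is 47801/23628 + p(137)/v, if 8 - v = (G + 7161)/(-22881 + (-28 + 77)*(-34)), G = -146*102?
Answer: 88476942337/4457304060 ≈ 19.850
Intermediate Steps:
G = -14892
v = 188645/24547 (v = 8 - (-14892 + 7161)/(-22881 + (-28 + 77)*(-34)) = 8 - (-7731)/(-22881 + 49*(-34)) = 8 - (-7731)/(-22881 - 1666) = 8 - (-7731)/(-24547) = 8 - (-7731)*(-1)/24547 = 8 - 1*7731/24547 = 8 - 7731/24547 = 188645/24547 ≈ 7.6851)
47801/23628 + p(137)/v = 47801/23628 + 137/(188645/24547) = 47801*(1/23628) + 137*(24547/188645) = 47801/23628 + 3362939/188645 = 88476942337/4457304060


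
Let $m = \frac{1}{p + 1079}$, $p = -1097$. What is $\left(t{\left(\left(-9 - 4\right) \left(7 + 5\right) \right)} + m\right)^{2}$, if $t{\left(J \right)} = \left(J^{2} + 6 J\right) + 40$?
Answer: $\frac{178015642561}{324} \approx 5.4943 \cdot 10^{8}$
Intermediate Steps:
$m = - \frac{1}{18}$ ($m = \frac{1}{-1097 + 1079} = \frac{1}{-18} = - \frac{1}{18} \approx -0.055556$)
$t{\left(J \right)} = 40 + J^{2} + 6 J$
$\left(t{\left(\left(-9 - 4\right) \left(7 + 5\right) \right)} + m\right)^{2} = \left(\left(40 + \left(\left(-9 - 4\right) \left(7 + 5\right)\right)^{2} + 6 \left(-9 - 4\right) \left(7 + 5\right)\right) - \frac{1}{18}\right)^{2} = \left(\left(40 + \left(\left(-13\right) 12\right)^{2} + 6 \left(\left(-13\right) 12\right)\right) - \frac{1}{18}\right)^{2} = \left(\left(40 + \left(-156\right)^{2} + 6 \left(-156\right)\right) - \frac{1}{18}\right)^{2} = \left(\left(40 + 24336 - 936\right) - \frac{1}{18}\right)^{2} = \left(23440 - \frac{1}{18}\right)^{2} = \left(\frac{421919}{18}\right)^{2} = \frac{178015642561}{324}$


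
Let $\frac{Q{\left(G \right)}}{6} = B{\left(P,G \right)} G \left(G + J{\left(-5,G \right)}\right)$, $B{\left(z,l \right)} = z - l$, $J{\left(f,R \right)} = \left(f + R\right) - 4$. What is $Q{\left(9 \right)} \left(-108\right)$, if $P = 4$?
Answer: $262440$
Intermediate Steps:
$J{\left(f,R \right)} = -4 + R + f$ ($J{\left(f,R \right)} = \left(R + f\right) - 4 = -4 + R + f$)
$Q{\left(G \right)} = 6 G \left(-9 + 2 G\right) \left(4 - G\right)$ ($Q{\left(G \right)} = 6 \left(4 - G\right) G \left(G - \left(9 - G\right)\right) = 6 G \left(4 - G\right) \left(G + \left(-9 + G\right)\right) = 6 G \left(4 - G\right) \left(-9 + 2 G\right) = 6 G \left(-9 + 2 G\right) \left(4 - G\right)$)
$Q{\left(9 \right)} \left(-108\right) = \left(-6\right) 9 \left(-9 + 2 \cdot 9\right) \left(-4 + 9\right) \left(-108\right) = \left(-6\right) 9 \left(-9 + 18\right) 5 \left(-108\right) = \left(-6\right) 9 \cdot 9 \cdot 5 \left(-108\right) = \left(-2430\right) \left(-108\right) = 262440$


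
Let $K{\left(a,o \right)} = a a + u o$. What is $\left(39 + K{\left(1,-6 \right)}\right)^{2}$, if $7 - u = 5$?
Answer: $784$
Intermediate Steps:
$u = 2$ ($u = 7 - 5 = 2$)
$K{\left(a,o \right)} = a^{2} + 2 o$ ($K{\left(a,o \right)} = a a + 2 o = a^{2} + 2 o$)
$\left(39 + K{\left(1,-6 \right)}\right)^{2} = \left(39 + \left(1^{2} + 2 \left(-6\right)\right)\right)^{2} = \left(39 + \left(1 - 12\right)\right)^{2} = \left(39 - 11\right)^{2} = 28^{2} = 784$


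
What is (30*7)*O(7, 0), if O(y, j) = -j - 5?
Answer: -1050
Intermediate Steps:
O(y, j) = -5 - j
(30*7)*O(7, 0) = (30*7)*(-5 - 1*0) = 210*(-5 + 0) = 210*(-5) = -1050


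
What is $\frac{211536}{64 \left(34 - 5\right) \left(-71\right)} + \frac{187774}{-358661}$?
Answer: $- \frac{6288363745}{2953931996} \approx -2.1288$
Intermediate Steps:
$\frac{211536}{64 \left(34 - 5\right) \left(-71\right)} + \frac{187774}{-358661} = \frac{211536}{64 \cdot 29 \left(-71\right)} + 187774 \left(- \frac{1}{358661}\right) = \frac{211536}{1856 \left(-71\right)} - \frac{187774}{358661} = \frac{211536}{-131776} - \frac{187774}{358661} = 211536 \left(- \frac{1}{131776}\right) - \frac{187774}{358661} = - \frac{13221}{8236} - \frac{187774}{358661} = - \frac{6288363745}{2953931996}$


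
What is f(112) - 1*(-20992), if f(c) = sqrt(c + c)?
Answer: 20992 + 4*sqrt(14) ≈ 21007.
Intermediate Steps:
f(c) = sqrt(2)*sqrt(c) (f(c) = sqrt(2*c) = sqrt(2)*sqrt(c))
f(112) - 1*(-20992) = sqrt(2)*sqrt(112) - 1*(-20992) = sqrt(2)*(4*sqrt(7)) + 20992 = 4*sqrt(14) + 20992 = 20992 + 4*sqrt(14)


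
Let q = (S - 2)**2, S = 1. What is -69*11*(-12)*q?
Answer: 9108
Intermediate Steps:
q = 1 (q = (1 - 2)**2 = (-1)**2 = 1)
-69*11*(-12)*q = -69*11*(-12) = -(-9108) = -69*(-132) = 9108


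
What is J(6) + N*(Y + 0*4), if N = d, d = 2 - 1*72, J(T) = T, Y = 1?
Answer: -64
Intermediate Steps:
d = -70 (d = 2 - 72 = -70)
N = -70
J(6) + N*(Y + 0*4) = 6 - 70*(1 + 0*4) = 6 - 70*(1 + 0) = 6 - 70*1 = 6 - 70 = -64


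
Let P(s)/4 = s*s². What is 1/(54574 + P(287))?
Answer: 1/94614186 ≈ 1.0569e-8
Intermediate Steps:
P(s) = 4*s³ (P(s) = 4*(s*s²) = 4*s³)
1/(54574 + P(287)) = 1/(54574 + 4*287³) = 1/(54574 + 4*23639903) = 1/(54574 + 94559612) = 1/94614186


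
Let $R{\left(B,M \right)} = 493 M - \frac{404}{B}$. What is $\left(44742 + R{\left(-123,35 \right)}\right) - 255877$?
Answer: $- \frac{23846836}{123} \approx -1.9388 \cdot 10^{5}$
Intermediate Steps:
$R{\left(B,M \right)} = - \frac{404}{B} + 493 M$
$\left(44742 + R{\left(-123,35 \right)}\right) - 255877 = \left(44742 + \left(- \frac{404}{-123} + 493 \cdot 35\right)\right) - 255877 = \left(44742 + \left(\left(-404\right) \left(- \frac{1}{123}\right) + 17255\right)\right) - 255877 = \left(44742 + \left(\frac{404}{123} + 17255\right)\right) - 255877 = \left(44742 + \frac{2122769}{123}\right) - 255877 = \frac{7626035}{123} - 255877 = - \frac{23846836}{123}$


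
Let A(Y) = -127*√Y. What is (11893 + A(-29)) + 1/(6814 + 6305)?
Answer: 156024268/13119 - 127*I*√29 ≈ 11893.0 - 683.92*I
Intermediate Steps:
(11893 + A(-29)) + 1/(6814 + 6305) = (11893 - 127*I*√29) + 1/(6814 + 6305) = (11893 - 127*I*√29) + 1/13119 = 156024268/13119 - 127*I*√29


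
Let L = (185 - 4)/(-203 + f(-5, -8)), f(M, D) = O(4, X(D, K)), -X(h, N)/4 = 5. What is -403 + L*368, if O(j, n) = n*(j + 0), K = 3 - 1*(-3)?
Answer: -180657/283 ≈ -638.36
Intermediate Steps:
K = 6 (K = 3 + 3 = 6)
X(h, N) = -20 (X(h, N) = -4*5 = -20)
O(j, n) = j*n (O(j, n) = n*j = j*n)
f(M, D) = -80 (f(M, D) = 4*(-20) = -80)
L = -181/283 (L = (185 - 4)/(-203 - 80) = 181/(-283) = 181*(-1/283) = -181/283 ≈ -0.63958)
-403 + L*368 = -403 - 181/283*368 = -403 - 66608/283 = -180657/283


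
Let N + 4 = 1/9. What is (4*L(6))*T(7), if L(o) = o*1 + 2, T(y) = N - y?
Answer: -3136/9 ≈ -348.44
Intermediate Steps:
N = -35/9 (N = -4 + 1/9 = -35/9 ≈ -3.8889)
T(y) = -35/9 - y
L(o) = 2 + o (L(o) = o + 2 = 2 + o)
(4*L(6))*T(7) = (4*(2 + 6))*(-35/9 - 1*7) = (4*8)*(-35/9 - 7) = 32*(-98/9) = -3136/9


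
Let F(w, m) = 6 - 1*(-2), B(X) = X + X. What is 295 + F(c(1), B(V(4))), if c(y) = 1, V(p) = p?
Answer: 303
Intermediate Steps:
B(X) = 2*X
F(w, m) = 8 (F(w, m) = 6 + 2 = 8)
295 + F(c(1), B(V(4))) = 295 + 8 = 303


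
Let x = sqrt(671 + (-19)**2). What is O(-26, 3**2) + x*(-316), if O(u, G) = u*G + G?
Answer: -225 - 632*sqrt(258) ≈ -10376.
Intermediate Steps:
O(u, G) = G + G*u (O(u, G) = G*u + G = G + G*u)
x = 2*sqrt(258) (x = sqrt(671 + 361) = sqrt(1032) = 2*sqrt(258) ≈ 32.125)
O(-26, 3**2) + x*(-316) = 3**2*(1 - 26) + (2*sqrt(258))*(-316) = 9*(-25) - 632*sqrt(258) = -225 - 632*sqrt(258)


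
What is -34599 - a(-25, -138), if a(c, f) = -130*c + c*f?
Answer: -41299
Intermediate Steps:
-34599 - a(-25, -138) = -34599 - (-25)*(-130 - 138) = -34599 - (-25)*(-268) = -34599 - 1*6700 = -34599 - 6700 = -41299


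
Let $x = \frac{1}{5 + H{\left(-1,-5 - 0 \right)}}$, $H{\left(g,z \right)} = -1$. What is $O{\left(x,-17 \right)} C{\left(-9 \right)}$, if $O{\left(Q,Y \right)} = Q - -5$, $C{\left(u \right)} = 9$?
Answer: $\frac{189}{4} \approx 47.25$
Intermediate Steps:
$x = \frac{1}{4}$ ($x = \frac{1}{5 - 1} = \frac{1}{4} \approx 0.25$)
$O{\left(Q,Y \right)} = 5 + Q$ ($O{\left(Q,Y \right)} = Q + 5 = 5 + Q$)
$O{\left(x,-17 \right)} C{\left(-9 \right)} = \left(5 + \frac{1}{4}\right) 9 = \frac{21}{4} \cdot 9 = \frac{189}{4}$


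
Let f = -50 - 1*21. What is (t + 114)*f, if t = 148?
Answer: -18602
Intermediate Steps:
f = -71 (f = -50 - 21 = -71)
(t + 114)*f = (148 + 114)*(-71) = 262*(-71) = -18602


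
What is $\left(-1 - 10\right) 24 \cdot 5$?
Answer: $-1320$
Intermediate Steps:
$\left(-1 - 10\right) 24 \cdot 5 = \left(-11\right) 24 \cdot 5 = \left(-264\right) 5 = -1320$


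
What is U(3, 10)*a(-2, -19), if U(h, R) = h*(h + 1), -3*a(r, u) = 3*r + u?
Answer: 100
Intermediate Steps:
a(r, u) = -r - u/3 (a(r, u) = -(3*r + u)/3 = -(u + 3*r)/3 = -r - u/3)
U(h, R) = h*(1 + h)
U(3, 10)*a(-2, -19) = (3*(1 + 3))*(-1*(-2) - ⅓*(-19)) = (3*4)*(2 + 19/3) = 12*(25/3) = 100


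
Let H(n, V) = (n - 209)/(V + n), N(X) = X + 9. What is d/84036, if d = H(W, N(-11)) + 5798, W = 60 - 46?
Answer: 7709/112048 ≈ 0.068801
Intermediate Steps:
N(X) = 9 + X
W = 14
H(n, V) = (-209 + n)/(V + n)
d = 23127/4 (d = (-209 + 14)/((9 - 11) + 14) + 5798 = -195/(-2 + 14) + 5798 = -195/12 + 5798 = (1/12)*(-195) + 5798 = -65/4 + 5798 = 23127/4 ≈ 5781.8)
d/84036 = (23127/4)/84036 = (23127/4)*(1/84036) = 7709/112048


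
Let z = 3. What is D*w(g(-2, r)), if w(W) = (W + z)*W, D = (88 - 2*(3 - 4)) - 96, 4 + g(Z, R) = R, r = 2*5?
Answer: -324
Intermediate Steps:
r = 10
g(Z, R) = -4 + R
D = -6 (D = (88 - 2*(-1)) - 96 = (88 + 2) - 96 = 90 - 96 = -6)
w(W) = W*(3 + W) (w(W) = (W + 3)*W = (3 + W)*W = W*(3 + W))
D*w(g(-2, r)) = -6*(-4 + 10)*(3 + (-4 + 10)) = -36*(3 + 6) = -36*9 = -6*54 = -324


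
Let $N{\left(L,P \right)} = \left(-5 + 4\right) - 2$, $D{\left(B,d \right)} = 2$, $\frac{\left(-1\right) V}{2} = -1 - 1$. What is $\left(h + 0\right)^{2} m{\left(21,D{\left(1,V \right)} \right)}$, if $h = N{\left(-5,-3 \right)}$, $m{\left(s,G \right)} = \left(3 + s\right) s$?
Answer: $4536$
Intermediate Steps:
$V = 4$ ($V = - 2 \left(-1 - 1\right) = \left(-2\right) \left(-2\right) = 4$)
$N{\left(L,P \right)} = -3$ ($N{\left(L,P \right)} = -1 - 2 = -3$)
$m{\left(s,G \right)} = s \left(3 + s\right)$
$h = -3$
$\left(h + 0\right)^{2} m{\left(21,D{\left(1,V \right)} \right)} = \left(-3 + 0\right)^{2} \cdot 21 \left(3 + 21\right) = \left(-3\right)^{2} \cdot 21 \cdot 24 = 9 \cdot 504 = 4536$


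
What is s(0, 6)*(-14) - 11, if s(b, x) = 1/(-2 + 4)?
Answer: -18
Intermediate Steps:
s(b, x) = ½ (s(b, x) = 1/2 = ½)
s(0, 6)*(-14) - 11 = (½)*(-14) - 11 = -7 - 11 = -18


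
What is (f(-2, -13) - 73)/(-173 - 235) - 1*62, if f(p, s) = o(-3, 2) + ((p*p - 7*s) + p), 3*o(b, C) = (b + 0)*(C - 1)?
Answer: -25315/408 ≈ -62.047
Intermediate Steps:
o(b, C) = b*(-1 + C)/3 (o(b, C) = ((b + 0)*(C - 1))/3 = (b*(-1 + C))/3 = b*(-1 + C)/3)
f(p, s) = -1 + p + p**2 - 7*s (f(p, s) = (1/3)*(-3)*(-1 + 2) + ((p*p - 7*s) + p) = (1/3)*(-3)*1 + ((p**2 - 7*s) + p) = -1 + (p + p**2 - 7*s) = -1 + p + p**2 - 7*s)
(f(-2, -13) - 73)/(-173 - 235) - 1*62 = ((-1 - 2 + (-2)**2 - 7*(-13)) - 73)/(-173 - 235) - 1*62 = ((-1 - 2 + 4 + 91) - 73)/(-408) - 62 = (92 - 73)*(-1/408) - 62 = 19*(-1/408) - 62 = -19/408 - 62 = -25315/408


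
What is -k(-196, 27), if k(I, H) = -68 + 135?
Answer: -67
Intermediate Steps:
k(I, H) = 67
-k(-196, 27) = -1*67 = -67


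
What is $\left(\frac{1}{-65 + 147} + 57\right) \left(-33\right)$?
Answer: $- \frac{154275}{82} \approx -1881.4$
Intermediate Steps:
$\left(\frac{1}{-65 + 147} + 57\right) \left(-33\right) = \left(\frac{1}{82} + 57\right) \left(-33\right) = \frac{4675}{82} \left(-33\right) = - \frac{154275}{82}$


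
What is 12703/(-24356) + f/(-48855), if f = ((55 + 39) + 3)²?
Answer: -849770669/1189912380 ≈ -0.71415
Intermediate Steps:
f = 9409 (f = (94 + 3)² = 97² = 9409)
12703/(-24356) + f/(-48855) = 12703/(-24356) + 9409/(-48855) = 12703*(-1/24356) + 9409*(-1/48855) = -12703/24356 - 9409/48855 = -849770669/1189912380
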